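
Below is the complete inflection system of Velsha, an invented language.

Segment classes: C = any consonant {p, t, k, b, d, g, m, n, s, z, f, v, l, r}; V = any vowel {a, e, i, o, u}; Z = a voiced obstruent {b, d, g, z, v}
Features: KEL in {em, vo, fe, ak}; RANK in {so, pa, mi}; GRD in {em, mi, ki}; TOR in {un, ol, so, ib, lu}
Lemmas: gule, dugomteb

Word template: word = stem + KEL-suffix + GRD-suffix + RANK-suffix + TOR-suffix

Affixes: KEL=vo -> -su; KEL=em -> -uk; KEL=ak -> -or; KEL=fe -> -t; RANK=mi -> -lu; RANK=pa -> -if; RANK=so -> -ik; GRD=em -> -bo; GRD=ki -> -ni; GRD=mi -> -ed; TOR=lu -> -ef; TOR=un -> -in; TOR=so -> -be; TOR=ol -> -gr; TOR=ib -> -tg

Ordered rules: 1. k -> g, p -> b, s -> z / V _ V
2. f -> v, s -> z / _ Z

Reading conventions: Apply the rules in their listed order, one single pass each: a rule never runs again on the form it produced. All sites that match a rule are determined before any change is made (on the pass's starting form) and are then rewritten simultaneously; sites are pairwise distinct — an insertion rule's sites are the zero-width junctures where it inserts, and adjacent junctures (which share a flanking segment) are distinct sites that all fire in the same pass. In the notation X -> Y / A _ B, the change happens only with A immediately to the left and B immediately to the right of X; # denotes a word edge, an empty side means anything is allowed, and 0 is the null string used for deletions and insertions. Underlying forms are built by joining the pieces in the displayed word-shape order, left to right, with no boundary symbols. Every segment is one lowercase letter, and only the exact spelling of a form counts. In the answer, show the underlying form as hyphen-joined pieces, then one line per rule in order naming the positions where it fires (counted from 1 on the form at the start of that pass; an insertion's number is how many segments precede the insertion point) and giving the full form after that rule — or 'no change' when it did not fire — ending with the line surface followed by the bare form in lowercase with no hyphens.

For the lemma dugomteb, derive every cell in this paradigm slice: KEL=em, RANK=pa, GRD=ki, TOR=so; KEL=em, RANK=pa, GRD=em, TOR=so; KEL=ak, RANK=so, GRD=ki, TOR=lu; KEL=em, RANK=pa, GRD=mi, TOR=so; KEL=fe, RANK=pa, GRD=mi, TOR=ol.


cell KEL=em, RANK=pa, GRD=ki, TOR=so:
underlying: dugomteb-uk-ni-if-be
1. k -> g, p -> b, s -> z / V _ V: no change
2. f -> v, s -> z / _ Z: fires at position(s) 14: dugomtebukniivbe
surface: dugomtebukniivbe

cell KEL=em, RANK=pa, GRD=em, TOR=so:
underlying: dugomteb-uk-bo-if-be
1. k -> g, p -> b, s -> z / V _ V: no change
2. f -> v, s -> z / _ Z: fires at position(s) 14: dugomtebukboivbe
surface: dugomtebukboivbe

cell KEL=ak, RANK=so, GRD=ki, TOR=lu:
underlying: dugomteb-or-ni-ik-ef
1. k -> g, p -> b, s -> z / V _ V: fires at position(s) 14: dugomteborniigef
2. f -> v, s -> z / _ Z: no change
surface: dugomteborniigef

cell KEL=em, RANK=pa, GRD=mi, TOR=so:
underlying: dugomteb-uk-ed-if-be
1. k -> g, p -> b, s -> z / V _ V: fires at position(s) 10: dugomtebugedifbe
2. f -> v, s -> z / _ Z: fires at position(s) 14: dugomtebugedivbe
surface: dugomtebugedivbe

cell KEL=fe, RANK=pa, GRD=mi, TOR=ol:
underlying: dugomteb-t-ed-if-gr
1. k -> g, p -> b, s -> z / V _ V: no change
2. f -> v, s -> z / _ Z: fires at position(s) 13: dugomtebtedivgr
surface: dugomtebtedivgr


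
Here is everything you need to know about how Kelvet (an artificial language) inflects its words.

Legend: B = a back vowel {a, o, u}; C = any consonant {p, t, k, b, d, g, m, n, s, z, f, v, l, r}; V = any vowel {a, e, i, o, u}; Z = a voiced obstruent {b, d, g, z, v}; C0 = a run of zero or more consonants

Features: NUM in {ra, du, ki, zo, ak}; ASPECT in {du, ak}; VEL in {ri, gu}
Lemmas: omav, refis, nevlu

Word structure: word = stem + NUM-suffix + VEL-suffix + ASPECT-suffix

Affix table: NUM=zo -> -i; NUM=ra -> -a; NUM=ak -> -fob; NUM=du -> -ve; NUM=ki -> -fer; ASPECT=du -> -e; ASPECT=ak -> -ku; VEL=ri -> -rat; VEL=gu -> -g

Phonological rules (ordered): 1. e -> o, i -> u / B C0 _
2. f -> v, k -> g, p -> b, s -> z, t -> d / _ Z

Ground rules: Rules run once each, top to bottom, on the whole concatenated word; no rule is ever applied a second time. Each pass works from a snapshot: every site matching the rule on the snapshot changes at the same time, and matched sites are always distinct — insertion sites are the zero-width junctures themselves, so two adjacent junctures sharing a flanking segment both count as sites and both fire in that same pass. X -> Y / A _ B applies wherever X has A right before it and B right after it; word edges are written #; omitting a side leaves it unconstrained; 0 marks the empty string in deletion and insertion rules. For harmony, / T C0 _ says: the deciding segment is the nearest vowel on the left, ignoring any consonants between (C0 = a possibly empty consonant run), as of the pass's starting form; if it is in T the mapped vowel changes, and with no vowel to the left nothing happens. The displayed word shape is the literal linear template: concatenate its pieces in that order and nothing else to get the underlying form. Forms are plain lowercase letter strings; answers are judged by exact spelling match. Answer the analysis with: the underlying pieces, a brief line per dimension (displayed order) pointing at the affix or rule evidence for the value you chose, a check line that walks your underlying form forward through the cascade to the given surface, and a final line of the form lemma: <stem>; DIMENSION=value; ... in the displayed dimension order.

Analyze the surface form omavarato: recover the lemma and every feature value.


underlying: omav-a-rat-e
NUM=ra - signalled by the affix -a
ASPECT=du - signalled by the affix -e
VEL=ri - signalled by the affix -rat
check: omavarate -> omavarato -> omavarato
lemma: omav; NUM=ra; ASPECT=du; VEL=ri


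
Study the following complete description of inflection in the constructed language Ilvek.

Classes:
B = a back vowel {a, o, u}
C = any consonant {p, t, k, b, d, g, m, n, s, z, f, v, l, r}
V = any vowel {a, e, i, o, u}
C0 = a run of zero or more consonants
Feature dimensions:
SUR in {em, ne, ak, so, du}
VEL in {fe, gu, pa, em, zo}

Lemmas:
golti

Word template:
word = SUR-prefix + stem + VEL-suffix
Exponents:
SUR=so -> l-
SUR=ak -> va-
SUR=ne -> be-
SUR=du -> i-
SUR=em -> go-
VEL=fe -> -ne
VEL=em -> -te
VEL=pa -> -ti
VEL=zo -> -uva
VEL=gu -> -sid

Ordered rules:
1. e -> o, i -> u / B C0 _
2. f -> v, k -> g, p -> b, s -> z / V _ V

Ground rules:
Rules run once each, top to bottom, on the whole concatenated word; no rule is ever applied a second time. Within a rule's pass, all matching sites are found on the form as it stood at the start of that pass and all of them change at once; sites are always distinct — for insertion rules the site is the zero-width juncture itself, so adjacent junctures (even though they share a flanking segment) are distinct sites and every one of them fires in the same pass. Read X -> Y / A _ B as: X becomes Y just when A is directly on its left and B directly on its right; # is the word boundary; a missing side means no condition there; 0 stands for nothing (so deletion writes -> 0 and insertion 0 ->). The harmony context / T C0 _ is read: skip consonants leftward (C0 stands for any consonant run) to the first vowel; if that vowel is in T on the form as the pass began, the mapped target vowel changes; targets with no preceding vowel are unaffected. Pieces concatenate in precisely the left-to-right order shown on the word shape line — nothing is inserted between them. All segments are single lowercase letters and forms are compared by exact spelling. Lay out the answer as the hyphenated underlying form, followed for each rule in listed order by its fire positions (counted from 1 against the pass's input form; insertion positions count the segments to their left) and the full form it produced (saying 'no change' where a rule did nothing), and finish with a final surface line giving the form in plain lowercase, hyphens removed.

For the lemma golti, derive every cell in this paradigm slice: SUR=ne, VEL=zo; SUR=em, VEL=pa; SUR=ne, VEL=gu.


cell SUR=ne, VEL=zo:
underlying: be-golti-uva
1. e -> o, i -> u / B C0 _: fires at position(s) 7: begoltuuva
2. f -> v, k -> g, p -> b, s -> z / V _ V: no change
surface: begoltuuva

cell SUR=em, VEL=pa:
underlying: go-golti-ti
1. e -> o, i -> u / B C0 _: fires at position(s) 7: gogoltuti
2. f -> v, k -> g, p -> b, s -> z / V _ V: no change
surface: gogoltuti

cell SUR=ne, VEL=gu:
underlying: be-golti-sid
1. e -> o, i -> u / B C0 _: fires at position(s) 7: begoltusid
2. f -> v, k -> g, p -> b, s -> z / V _ V: fires at position(s) 8: begoltuzid
surface: begoltuzid


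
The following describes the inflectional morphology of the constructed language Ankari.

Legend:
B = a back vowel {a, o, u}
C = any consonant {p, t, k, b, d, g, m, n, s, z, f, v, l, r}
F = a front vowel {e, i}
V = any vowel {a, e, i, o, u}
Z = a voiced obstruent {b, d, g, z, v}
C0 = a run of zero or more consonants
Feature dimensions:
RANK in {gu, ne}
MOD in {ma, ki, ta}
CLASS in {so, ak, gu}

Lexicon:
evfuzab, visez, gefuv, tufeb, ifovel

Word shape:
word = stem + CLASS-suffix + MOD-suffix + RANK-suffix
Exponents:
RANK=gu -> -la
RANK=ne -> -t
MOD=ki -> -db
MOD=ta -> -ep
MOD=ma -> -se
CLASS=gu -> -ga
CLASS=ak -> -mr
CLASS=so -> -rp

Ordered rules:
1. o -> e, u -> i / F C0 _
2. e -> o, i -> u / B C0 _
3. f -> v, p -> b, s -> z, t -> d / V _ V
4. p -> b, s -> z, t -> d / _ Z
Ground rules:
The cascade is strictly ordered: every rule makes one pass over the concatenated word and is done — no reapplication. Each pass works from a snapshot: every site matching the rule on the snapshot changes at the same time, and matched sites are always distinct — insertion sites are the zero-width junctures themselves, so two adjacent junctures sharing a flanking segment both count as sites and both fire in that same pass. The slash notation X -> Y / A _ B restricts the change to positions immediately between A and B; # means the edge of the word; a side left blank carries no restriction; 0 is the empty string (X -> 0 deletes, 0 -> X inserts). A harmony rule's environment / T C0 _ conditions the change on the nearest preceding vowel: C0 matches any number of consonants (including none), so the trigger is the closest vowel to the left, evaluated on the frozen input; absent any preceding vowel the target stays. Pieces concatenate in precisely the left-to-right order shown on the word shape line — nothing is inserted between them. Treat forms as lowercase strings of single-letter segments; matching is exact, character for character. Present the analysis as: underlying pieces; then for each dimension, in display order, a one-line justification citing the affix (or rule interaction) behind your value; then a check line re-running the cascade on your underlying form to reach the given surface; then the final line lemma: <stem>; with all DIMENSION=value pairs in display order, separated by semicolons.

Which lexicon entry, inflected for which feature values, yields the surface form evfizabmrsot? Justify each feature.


underlying: evfuzab-mr-se-t
RANK=ne - signalled by the affix -t
MOD=ma - signalled by the affix -se
CLASS=ak - signalled by the affix -mr
check: evfuzabmrset -> evfizabmrset -> evfizabmrsot -> evfizabmrsot -> evfizabmrsot
lemma: evfuzab; RANK=ne; MOD=ma; CLASS=ak


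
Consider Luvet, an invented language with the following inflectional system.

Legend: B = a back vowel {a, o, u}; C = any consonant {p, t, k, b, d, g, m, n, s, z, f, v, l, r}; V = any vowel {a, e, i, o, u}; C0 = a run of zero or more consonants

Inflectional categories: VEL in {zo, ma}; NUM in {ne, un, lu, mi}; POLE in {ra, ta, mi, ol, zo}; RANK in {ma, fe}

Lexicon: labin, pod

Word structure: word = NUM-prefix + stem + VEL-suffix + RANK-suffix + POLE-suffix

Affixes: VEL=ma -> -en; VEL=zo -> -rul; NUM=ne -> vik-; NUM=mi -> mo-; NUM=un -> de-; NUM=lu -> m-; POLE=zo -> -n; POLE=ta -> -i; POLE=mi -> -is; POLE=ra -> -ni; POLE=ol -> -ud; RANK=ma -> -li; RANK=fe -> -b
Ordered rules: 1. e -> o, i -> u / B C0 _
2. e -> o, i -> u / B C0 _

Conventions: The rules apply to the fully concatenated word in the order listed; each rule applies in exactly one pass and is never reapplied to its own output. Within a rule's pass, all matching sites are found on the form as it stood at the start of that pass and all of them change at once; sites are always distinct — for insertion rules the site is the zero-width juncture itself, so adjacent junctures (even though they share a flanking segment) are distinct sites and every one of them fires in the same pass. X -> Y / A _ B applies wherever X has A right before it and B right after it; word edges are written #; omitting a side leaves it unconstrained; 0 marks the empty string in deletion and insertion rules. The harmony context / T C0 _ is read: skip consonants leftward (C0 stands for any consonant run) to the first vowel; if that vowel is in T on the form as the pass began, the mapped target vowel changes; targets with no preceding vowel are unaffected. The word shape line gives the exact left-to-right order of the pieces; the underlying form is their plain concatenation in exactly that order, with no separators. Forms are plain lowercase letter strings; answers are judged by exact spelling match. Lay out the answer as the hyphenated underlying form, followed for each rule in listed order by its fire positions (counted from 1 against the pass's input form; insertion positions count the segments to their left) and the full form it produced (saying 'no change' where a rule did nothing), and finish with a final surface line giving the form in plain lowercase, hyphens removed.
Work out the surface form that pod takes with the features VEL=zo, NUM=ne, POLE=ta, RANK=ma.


underlying: vik-pod-rul-li-i
1. e -> o, i -> u / B C0 _: fires at position(s) 11: vikpodrullui
2. e -> o, i -> u / B C0 _: fires at position(s) 12: vikpodrulluu
surface: vikpodrulluu


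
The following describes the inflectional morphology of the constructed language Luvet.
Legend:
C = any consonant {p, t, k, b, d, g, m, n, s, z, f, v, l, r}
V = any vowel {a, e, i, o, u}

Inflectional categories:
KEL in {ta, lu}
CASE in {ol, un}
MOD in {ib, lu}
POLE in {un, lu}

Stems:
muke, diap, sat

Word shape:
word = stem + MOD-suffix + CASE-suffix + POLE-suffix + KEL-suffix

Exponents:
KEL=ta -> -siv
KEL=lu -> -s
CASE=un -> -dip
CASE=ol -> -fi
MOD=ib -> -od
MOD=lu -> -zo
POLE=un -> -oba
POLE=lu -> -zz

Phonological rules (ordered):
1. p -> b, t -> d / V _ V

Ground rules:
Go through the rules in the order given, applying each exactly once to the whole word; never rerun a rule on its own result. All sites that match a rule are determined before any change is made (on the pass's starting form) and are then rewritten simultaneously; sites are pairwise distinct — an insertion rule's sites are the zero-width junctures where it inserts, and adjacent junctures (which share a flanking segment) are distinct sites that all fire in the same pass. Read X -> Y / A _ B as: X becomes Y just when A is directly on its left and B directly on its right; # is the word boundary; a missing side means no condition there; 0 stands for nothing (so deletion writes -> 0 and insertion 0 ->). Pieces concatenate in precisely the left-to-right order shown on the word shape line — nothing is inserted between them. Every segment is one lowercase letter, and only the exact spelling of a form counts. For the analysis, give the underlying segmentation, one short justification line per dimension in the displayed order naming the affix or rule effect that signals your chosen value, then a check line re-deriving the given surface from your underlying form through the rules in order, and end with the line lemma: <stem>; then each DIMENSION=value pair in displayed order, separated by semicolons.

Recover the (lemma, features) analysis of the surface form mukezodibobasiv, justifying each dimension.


underlying: muke-zo-dip-oba-siv
KEL=ta - signalled by the affix -siv
CASE=un - signalled by the affix -dip
MOD=lu - signalled by the affix -zo
POLE=un - signalled by the affix -oba
check: mukezodipobasiv -> mukezodibobasiv
lemma: muke; KEL=ta; CASE=un; MOD=lu; POLE=un


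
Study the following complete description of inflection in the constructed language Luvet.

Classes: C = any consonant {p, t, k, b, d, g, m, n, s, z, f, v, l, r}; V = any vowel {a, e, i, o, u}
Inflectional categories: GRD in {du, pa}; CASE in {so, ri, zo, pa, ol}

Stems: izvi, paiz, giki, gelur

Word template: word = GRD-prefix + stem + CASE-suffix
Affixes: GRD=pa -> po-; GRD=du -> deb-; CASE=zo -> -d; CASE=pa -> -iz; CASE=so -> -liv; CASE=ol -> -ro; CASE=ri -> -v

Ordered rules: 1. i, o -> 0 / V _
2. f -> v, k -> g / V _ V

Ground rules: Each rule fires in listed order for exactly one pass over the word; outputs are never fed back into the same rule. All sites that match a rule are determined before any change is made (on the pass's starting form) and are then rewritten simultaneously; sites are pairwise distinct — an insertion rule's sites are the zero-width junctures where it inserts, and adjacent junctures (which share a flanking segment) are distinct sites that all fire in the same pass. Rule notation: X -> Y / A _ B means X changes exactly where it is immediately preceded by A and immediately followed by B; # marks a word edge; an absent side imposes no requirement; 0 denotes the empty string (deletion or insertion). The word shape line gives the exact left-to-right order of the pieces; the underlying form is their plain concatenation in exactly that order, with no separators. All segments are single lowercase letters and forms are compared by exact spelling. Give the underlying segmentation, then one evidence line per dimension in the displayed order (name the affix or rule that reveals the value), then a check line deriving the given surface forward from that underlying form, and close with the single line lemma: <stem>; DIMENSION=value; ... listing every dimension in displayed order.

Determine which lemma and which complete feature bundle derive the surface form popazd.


underlying: po-paiz-d
GRD=pa - signalled by the affix po-
CASE=zo - signalled by the affix -d
check: popaizd -> popazd -> popazd
lemma: paiz; GRD=pa; CASE=zo


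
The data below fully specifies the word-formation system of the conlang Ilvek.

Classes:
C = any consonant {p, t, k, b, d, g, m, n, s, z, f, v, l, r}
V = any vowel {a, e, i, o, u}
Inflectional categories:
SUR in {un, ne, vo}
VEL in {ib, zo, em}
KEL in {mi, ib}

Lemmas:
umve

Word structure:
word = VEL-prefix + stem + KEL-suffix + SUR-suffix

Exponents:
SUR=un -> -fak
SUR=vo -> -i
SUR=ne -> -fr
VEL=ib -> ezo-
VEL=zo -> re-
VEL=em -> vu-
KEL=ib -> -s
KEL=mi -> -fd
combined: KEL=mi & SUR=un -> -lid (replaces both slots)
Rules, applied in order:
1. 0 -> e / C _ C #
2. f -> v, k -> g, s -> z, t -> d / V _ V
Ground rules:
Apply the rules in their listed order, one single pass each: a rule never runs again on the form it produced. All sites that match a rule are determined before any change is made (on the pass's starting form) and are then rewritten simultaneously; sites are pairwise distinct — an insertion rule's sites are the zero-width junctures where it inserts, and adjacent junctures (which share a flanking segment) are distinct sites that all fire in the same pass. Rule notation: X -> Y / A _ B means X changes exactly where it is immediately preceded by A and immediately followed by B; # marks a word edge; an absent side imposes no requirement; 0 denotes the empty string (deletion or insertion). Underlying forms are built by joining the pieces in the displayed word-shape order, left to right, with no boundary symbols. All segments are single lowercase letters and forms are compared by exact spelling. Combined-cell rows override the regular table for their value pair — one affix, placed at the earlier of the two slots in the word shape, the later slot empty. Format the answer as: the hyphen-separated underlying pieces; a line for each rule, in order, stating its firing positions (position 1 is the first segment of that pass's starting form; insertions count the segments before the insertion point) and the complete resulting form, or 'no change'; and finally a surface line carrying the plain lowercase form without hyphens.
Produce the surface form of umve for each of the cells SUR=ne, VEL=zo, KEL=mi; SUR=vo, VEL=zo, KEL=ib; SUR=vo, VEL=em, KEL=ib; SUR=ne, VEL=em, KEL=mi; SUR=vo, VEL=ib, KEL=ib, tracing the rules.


cell SUR=ne, VEL=zo, KEL=mi:
underlying: re-umve-fd-fr
1. 0 -> e / C _ C #: inserts after position(s) 9: reumvefdfer
2. f -> v, k -> g, s -> z, t -> d / V _ V: no change
surface: reumvefdfer

cell SUR=vo, VEL=zo, KEL=ib:
underlying: re-umve-s-i
1. 0 -> e / C _ C #: no change
2. f -> v, k -> g, s -> z, t -> d / V _ V: fires at position(s) 7: reumvezi
surface: reumvezi

cell SUR=vo, VEL=em, KEL=ib:
underlying: vu-umve-s-i
1. 0 -> e / C _ C #: no change
2. f -> v, k -> g, s -> z, t -> d / V _ V: fires at position(s) 7: vuumvezi
surface: vuumvezi

cell SUR=ne, VEL=em, KEL=mi:
underlying: vu-umve-fd-fr
1. 0 -> e / C _ C #: inserts after position(s) 9: vuumvefdfer
2. f -> v, k -> g, s -> z, t -> d / V _ V: no change
surface: vuumvefdfer

cell SUR=vo, VEL=ib, KEL=ib:
underlying: ezo-umve-s-i
1. 0 -> e / C _ C #: no change
2. f -> v, k -> g, s -> z, t -> d / V _ V: fires at position(s) 8: ezoumvezi
surface: ezoumvezi


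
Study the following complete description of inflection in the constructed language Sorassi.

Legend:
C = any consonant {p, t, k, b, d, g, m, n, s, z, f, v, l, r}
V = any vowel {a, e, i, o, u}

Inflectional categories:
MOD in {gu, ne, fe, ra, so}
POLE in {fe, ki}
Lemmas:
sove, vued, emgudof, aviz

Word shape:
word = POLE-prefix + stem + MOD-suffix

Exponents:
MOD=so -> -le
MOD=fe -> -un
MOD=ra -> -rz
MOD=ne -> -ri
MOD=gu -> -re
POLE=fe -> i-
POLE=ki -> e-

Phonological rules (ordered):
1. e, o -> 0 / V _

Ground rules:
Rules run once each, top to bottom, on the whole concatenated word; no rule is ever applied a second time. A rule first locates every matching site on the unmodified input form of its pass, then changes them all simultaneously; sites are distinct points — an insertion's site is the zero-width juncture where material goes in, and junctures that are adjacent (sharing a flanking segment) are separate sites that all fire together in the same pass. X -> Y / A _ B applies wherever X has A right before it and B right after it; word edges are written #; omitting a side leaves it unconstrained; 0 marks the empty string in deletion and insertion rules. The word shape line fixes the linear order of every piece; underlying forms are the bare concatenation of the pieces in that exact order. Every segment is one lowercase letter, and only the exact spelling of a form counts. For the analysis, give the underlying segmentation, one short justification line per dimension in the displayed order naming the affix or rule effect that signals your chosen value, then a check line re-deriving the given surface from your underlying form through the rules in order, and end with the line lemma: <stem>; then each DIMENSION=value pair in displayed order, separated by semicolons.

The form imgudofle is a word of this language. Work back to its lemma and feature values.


underlying: i-emgudof-le
MOD=so - signalled by the affix -le
POLE=fe - signalled by the affix i-
check: iemgudofle -> imgudofle
lemma: emgudof; MOD=so; POLE=fe


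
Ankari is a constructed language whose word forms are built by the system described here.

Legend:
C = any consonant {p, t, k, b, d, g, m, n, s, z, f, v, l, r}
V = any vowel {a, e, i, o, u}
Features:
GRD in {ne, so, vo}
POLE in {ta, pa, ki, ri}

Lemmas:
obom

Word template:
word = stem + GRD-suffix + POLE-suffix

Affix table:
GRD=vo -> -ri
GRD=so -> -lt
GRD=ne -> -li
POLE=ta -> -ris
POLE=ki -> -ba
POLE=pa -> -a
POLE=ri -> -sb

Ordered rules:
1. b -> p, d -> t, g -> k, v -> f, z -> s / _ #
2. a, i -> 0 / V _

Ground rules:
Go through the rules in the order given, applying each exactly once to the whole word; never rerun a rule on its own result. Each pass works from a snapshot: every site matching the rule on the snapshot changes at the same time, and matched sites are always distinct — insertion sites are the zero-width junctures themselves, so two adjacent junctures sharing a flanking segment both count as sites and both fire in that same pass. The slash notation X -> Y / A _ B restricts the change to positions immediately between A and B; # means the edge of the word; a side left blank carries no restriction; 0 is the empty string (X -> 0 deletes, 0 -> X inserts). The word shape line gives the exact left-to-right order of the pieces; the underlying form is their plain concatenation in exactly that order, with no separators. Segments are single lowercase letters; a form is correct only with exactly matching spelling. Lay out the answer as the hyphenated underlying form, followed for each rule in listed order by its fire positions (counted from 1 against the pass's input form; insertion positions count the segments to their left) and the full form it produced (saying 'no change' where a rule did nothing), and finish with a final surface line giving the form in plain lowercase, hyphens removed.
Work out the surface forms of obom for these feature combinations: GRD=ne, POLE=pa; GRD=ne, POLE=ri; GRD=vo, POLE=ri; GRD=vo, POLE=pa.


cell GRD=ne, POLE=pa:
underlying: obom-li-a
1. b -> p, d -> t, g -> k, v -> f, z -> s / _ #: no change
2. a, i -> 0 / V _: fires at position(s) 7: obomli
surface: obomli

cell GRD=ne, POLE=ri:
underlying: obom-li-sb
1. b -> p, d -> t, g -> k, v -> f, z -> s / _ #: fires at position(s) 8: obomlisp
2. a, i -> 0 / V _: no change
surface: obomlisp

cell GRD=vo, POLE=ri:
underlying: obom-ri-sb
1. b -> p, d -> t, g -> k, v -> f, z -> s / _ #: fires at position(s) 8: obomrisp
2. a, i -> 0 / V _: no change
surface: obomrisp

cell GRD=vo, POLE=pa:
underlying: obom-ri-a
1. b -> p, d -> t, g -> k, v -> f, z -> s / _ #: no change
2. a, i -> 0 / V _: fires at position(s) 7: obomri
surface: obomri


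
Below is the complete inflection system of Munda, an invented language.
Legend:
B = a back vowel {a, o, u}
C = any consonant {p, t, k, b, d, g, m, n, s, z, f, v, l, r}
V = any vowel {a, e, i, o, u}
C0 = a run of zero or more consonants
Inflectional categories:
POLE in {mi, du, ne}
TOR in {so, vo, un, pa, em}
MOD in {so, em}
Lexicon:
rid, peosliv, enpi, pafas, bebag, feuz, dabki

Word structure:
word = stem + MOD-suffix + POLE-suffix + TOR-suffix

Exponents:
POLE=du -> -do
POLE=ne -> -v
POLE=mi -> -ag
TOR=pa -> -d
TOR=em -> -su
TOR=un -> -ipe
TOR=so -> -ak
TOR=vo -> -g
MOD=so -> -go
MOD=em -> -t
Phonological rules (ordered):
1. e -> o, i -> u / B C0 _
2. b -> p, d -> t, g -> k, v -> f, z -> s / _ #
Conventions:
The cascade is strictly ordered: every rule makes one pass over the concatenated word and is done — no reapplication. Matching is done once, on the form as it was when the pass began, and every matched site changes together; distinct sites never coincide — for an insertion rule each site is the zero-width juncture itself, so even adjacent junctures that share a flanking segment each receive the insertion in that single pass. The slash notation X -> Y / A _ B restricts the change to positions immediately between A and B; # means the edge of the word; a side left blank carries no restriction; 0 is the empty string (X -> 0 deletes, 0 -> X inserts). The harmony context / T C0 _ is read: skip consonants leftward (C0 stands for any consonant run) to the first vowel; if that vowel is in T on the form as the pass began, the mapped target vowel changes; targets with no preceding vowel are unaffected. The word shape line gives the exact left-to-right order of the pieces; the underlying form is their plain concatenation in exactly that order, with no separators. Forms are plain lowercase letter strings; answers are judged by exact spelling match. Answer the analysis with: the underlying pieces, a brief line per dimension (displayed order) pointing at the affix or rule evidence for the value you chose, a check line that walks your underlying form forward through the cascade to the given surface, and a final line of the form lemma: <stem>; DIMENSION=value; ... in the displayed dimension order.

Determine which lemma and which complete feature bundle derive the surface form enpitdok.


underlying: enpi-t-do-g
POLE=du - signalled by the affix -do
TOR=vo - signalled by the affix -g
MOD=em - signalled by the affix -t
check: enpitdog -> enpitdog -> enpitdok
lemma: enpi; POLE=du; TOR=vo; MOD=em


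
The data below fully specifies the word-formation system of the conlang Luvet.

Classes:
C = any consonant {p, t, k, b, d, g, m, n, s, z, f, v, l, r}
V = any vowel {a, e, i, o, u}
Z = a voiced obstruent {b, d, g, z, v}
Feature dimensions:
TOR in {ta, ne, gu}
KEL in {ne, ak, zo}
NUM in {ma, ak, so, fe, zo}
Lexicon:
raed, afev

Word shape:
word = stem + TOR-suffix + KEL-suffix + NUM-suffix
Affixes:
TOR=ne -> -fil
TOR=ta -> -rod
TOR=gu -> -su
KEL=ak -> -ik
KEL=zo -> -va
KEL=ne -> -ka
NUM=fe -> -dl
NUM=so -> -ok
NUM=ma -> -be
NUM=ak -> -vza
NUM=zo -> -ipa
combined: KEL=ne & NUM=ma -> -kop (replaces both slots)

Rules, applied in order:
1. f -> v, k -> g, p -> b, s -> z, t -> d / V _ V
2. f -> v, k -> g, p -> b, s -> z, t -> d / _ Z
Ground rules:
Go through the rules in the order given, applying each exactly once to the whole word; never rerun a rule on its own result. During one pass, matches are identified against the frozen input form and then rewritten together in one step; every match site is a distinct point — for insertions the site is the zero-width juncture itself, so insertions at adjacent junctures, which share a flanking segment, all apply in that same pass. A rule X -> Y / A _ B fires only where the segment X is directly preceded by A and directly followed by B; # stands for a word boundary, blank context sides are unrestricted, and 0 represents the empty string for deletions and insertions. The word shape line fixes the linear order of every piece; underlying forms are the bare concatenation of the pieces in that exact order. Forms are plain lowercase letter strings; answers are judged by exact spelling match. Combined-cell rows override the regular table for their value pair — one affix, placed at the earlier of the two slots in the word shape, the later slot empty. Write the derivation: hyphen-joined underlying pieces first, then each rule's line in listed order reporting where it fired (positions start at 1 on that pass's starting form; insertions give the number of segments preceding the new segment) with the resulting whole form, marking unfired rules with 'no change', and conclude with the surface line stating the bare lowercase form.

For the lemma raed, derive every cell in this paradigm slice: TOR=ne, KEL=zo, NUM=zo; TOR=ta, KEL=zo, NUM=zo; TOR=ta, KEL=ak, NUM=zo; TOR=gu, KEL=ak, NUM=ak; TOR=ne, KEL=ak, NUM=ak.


cell TOR=ne, KEL=zo, NUM=zo:
underlying: raed-fil-va-ipa
1. f -> v, k -> g, p -> b, s -> z, t -> d / V _ V: fires at position(s) 11: raedfilvaiba
2. f -> v, k -> g, p -> b, s -> z, t -> d / _ Z: no change
surface: raedfilvaiba

cell TOR=ta, KEL=zo, NUM=zo:
underlying: raed-rod-va-ipa
1. f -> v, k -> g, p -> b, s -> z, t -> d / V _ V: fires at position(s) 11: raedrodvaiba
2. f -> v, k -> g, p -> b, s -> z, t -> d / _ Z: no change
surface: raedrodvaiba

cell TOR=ta, KEL=ak, NUM=zo:
underlying: raed-rod-ik-ipa
1. f -> v, k -> g, p -> b, s -> z, t -> d / V _ V: fires at position(s) 9, 11: raedrodigiba
2. f -> v, k -> g, p -> b, s -> z, t -> d / _ Z: no change
surface: raedrodigiba

cell TOR=gu, KEL=ak, NUM=ak:
underlying: raed-su-ik-vza
1. f -> v, k -> g, p -> b, s -> z, t -> d / V _ V: no change
2. f -> v, k -> g, p -> b, s -> z, t -> d / _ Z: fires at position(s) 8: raedsuigvza
surface: raedsuigvza

cell TOR=ne, KEL=ak, NUM=ak:
underlying: raed-fil-ik-vza
1. f -> v, k -> g, p -> b, s -> z, t -> d / V _ V: no change
2. f -> v, k -> g, p -> b, s -> z, t -> d / _ Z: fires at position(s) 9: raedfiligvza
surface: raedfiligvza


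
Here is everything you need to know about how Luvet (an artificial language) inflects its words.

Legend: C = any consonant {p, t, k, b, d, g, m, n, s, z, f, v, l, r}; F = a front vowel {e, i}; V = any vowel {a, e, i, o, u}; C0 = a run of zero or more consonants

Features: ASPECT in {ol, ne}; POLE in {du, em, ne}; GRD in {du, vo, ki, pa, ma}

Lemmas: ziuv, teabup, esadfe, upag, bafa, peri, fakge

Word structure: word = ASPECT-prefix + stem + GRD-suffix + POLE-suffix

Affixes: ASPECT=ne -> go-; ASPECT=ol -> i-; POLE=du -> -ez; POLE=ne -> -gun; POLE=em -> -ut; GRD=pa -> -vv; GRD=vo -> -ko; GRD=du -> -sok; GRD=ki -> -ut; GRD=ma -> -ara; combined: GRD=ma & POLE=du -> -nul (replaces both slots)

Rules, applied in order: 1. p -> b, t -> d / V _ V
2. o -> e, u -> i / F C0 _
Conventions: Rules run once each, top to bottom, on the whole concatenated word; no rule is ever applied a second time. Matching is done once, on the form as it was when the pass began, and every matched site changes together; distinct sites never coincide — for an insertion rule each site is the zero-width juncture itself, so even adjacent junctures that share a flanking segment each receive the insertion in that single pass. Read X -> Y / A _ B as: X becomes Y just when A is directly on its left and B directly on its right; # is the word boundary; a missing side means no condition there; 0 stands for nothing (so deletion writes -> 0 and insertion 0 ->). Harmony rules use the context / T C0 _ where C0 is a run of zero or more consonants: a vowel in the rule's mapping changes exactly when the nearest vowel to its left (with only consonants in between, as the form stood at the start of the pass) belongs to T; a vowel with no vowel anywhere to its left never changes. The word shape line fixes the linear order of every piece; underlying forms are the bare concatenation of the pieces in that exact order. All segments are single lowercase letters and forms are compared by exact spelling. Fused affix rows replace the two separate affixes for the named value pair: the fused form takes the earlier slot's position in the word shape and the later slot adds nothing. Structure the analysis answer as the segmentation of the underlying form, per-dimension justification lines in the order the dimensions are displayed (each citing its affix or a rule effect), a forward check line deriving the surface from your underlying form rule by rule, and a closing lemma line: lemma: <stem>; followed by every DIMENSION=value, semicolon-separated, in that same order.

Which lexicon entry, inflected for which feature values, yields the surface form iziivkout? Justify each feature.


underlying: i-ziuv-ko-ut
ASPECT=ol - signalled by the affix i-
POLE=em - signalled by the affix -ut
GRD=vo - signalled by the affix -ko
check: iziuvkout -> iziuvkout -> iziivkout
lemma: ziuv; ASPECT=ol; POLE=em; GRD=vo


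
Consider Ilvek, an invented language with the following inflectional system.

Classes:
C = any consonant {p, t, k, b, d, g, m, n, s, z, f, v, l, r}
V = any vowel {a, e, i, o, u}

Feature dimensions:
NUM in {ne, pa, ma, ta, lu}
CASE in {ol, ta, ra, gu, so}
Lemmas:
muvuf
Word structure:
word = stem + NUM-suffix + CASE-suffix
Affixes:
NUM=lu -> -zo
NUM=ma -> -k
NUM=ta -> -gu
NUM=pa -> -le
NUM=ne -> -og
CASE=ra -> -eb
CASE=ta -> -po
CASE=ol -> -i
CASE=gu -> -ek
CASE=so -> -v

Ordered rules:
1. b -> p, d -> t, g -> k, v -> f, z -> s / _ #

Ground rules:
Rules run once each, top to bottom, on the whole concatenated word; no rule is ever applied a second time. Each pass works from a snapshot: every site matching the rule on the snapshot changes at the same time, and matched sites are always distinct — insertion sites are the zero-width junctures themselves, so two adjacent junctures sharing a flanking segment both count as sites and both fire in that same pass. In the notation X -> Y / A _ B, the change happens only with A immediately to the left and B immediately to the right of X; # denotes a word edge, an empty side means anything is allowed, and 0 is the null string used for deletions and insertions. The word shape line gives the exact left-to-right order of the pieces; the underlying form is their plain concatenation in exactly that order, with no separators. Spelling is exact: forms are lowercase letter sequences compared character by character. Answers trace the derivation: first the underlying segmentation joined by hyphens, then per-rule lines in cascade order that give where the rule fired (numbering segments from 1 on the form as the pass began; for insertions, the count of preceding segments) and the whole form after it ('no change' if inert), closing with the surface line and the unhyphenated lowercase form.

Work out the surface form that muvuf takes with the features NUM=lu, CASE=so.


underlying: muvuf-zo-v
1. b -> p, d -> t, g -> k, v -> f, z -> s / _ #: fires at position(s) 8: muvufzof
surface: muvufzof


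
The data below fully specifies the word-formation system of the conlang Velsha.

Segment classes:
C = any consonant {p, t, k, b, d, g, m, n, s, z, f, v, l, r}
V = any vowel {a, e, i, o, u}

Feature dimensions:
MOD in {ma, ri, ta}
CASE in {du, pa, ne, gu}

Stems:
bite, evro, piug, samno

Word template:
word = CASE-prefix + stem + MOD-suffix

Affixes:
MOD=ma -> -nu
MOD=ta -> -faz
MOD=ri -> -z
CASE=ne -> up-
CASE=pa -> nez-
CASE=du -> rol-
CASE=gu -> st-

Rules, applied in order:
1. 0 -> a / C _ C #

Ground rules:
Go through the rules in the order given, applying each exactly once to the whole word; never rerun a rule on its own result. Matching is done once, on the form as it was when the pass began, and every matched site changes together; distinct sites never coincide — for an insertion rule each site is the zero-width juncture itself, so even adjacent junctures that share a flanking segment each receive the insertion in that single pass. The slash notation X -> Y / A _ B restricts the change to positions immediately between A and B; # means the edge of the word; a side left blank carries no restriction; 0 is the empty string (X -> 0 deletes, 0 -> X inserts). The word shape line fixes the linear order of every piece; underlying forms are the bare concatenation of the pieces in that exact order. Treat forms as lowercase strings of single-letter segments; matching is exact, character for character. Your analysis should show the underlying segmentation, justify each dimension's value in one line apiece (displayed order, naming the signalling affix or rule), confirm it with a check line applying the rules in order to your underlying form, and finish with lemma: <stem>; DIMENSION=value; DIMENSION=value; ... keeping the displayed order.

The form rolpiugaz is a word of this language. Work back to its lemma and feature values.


underlying: rol-piug-z
MOD=ri - signalled by the affix -z
CASE=du - signalled by the affix rol-
check: rolpiugz -> rolpiugaz
lemma: piug; MOD=ri; CASE=du


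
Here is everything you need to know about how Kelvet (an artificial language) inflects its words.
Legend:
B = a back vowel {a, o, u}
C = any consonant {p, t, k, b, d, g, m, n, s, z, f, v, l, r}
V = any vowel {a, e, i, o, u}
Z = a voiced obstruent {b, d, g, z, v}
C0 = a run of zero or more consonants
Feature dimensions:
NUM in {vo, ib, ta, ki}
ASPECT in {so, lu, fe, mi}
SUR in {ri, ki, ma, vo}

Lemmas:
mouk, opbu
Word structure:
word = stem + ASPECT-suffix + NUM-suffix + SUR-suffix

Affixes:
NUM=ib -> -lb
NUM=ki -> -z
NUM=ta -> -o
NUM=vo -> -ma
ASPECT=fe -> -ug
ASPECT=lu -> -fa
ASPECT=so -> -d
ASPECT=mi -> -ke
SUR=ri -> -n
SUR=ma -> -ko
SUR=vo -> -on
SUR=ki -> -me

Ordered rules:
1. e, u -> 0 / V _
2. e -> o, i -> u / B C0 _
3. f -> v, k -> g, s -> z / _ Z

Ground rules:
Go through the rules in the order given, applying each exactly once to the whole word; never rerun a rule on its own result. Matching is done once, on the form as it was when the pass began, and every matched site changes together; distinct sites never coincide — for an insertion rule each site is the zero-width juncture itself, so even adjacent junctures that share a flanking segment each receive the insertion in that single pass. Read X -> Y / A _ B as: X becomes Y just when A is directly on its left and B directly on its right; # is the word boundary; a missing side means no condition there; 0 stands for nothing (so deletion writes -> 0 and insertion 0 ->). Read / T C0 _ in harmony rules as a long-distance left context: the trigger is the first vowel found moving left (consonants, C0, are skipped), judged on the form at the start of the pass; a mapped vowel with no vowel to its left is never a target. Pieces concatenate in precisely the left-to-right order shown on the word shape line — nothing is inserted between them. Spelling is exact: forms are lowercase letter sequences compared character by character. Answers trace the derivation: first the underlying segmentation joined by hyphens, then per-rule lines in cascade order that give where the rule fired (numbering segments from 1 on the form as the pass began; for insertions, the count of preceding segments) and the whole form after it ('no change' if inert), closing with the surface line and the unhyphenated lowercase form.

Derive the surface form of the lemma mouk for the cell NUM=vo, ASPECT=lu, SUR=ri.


underlying: mouk-fa-ma-n
1. e, u -> 0 / V _: fires at position(s) 3: mokfaman
2. e -> o, i -> u / B C0 _: no change
3. f -> v, k -> g, s -> z / _ Z: no change
surface: mokfaman
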